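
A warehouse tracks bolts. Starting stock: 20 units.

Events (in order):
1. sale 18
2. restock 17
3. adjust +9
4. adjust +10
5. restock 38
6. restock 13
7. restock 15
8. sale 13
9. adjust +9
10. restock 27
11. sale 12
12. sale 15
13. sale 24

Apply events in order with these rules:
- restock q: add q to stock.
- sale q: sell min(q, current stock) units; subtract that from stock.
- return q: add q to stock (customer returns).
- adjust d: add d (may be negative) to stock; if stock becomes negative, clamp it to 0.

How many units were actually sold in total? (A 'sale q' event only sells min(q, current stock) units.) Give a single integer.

Processing events:
Start: stock = 20
  Event 1 (sale 18): sell min(18,20)=18. stock: 20 - 18 = 2. total_sold = 18
  Event 2 (restock 17): 2 + 17 = 19
  Event 3 (adjust +9): 19 + 9 = 28
  Event 4 (adjust +10): 28 + 10 = 38
  Event 5 (restock 38): 38 + 38 = 76
  Event 6 (restock 13): 76 + 13 = 89
  Event 7 (restock 15): 89 + 15 = 104
  Event 8 (sale 13): sell min(13,104)=13. stock: 104 - 13 = 91. total_sold = 31
  Event 9 (adjust +9): 91 + 9 = 100
  Event 10 (restock 27): 100 + 27 = 127
  Event 11 (sale 12): sell min(12,127)=12. stock: 127 - 12 = 115. total_sold = 43
  Event 12 (sale 15): sell min(15,115)=15. stock: 115 - 15 = 100. total_sold = 58
  Event 13 (sale 24): sell min(24,100)=24. stock: 100 - 24 = 76. total_sold = 82
Final: stock = 76, total_sold = 82

Answer: 82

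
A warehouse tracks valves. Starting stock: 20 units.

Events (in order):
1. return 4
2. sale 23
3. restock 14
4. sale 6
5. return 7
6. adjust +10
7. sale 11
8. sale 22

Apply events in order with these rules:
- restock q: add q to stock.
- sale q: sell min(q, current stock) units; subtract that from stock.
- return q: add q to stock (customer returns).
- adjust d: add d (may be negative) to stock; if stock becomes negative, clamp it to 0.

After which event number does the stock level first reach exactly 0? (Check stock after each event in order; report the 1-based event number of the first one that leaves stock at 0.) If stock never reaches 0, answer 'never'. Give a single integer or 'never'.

Answer: 8

Derivation:
Processing events:
Start: stock = 20
  Event 1 (return 4): 20 + 4 = 24
  Event 2 (sale 23): sell min(23,24)=23. stock: 24 - 23 = 1. total_sold = 23
  Event 3 (restock 14): 1 + 14 = 15
  Event 4 (sale 6): sell min(6,15)=6. stock: 15 - 6 = 9. total_sold = 29
  Event 5 (return 7): 9 + 7 = 16
  Event 6 (adjust +10): 16 + 10 = 26
  Event 7 (sale 11): sell min(11,26)=11. stock: 26 - 11 = 15. total_sold = 40
  Event 8 (sale 22): sell min(22,15)=15. stock: 15 - 15 = 0. total_sold = 55
Final: stock = 0, total_sold = 55

First zero at event 8.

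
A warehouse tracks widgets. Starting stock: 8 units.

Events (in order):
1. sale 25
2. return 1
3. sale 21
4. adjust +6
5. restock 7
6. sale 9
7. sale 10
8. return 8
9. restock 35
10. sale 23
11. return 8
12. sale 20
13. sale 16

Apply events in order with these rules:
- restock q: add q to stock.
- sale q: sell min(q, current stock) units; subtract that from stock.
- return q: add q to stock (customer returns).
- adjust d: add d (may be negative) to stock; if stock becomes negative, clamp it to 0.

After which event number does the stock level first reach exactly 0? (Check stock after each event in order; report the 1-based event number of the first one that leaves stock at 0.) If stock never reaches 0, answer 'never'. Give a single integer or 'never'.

Processing events:
Start: stock = 8
  Event 1 (sale 25): sell min(25,8)=8. stock: 8 - 8 = 0. total_sold = 8
  Event 2 (return 1): 0 + 1 = 1
  Event 3 (sale 21): sell min(21,1)=1. stock: 1 - 1 = 0. total_sold = 9
  Event 4 (adjust +6): 0 + 6 = 6
  Event 5 (restock 7): 6 + 7 = 13
  Event 6 (sale 9): sell min(9,13)=9. stock: 13 - 9 = 4. total_sold = 18
  Event 7 (sale 10): sell min(10,4)=4. stock: 4 - 4 = 0. total_sold = 22
  Event 8 (return 8): 0 + 8 = 8
  Event 9 (restock 35): 8 + 35 = 43
  Event 10 (sale 23): sell min(23,43)=23. stock: 43 - 23 = 20. total_sold = 45
  Event 11 (return 8): 20 + 8 = 28
  Event 12 (sale 20): sell min(20,28)=20. stock: 28 - 20 = 8. total_sold = 65
  Event 13 (sale 16): sell min(16,8)=8. stock: 8 - 8 = 0. total_sold = 73
Final: stock = 0, total_sold = 73

First zero at event 1.

Answer: 1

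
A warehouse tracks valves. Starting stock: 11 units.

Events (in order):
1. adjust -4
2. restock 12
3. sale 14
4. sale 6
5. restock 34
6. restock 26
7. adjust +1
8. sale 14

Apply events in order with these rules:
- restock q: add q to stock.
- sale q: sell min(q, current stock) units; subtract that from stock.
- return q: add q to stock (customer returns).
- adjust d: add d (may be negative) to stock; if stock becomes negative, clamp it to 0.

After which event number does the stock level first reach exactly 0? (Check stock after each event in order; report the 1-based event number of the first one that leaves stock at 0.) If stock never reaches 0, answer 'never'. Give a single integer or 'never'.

Processing events:
Start: stock = 11
  Event 1 (adjust -4): 11 + -4 = 7
  Event 2 (restock 12): 7 + 12 = 19
  Event 3 (sale 14): sell min(14,19)=14. stock: 19 - 14 = 5. total_sold = 14
  Event 4 (sale 6): sell min(6,5)=5. stock: 5 - 5 = 0. total_sold = 19
  Event 5 (restock 34): 0 + 34 = 34
  Event 6 (restock 26): 34 + 26 = 60
  Event 7 (adjust +1): 60 + 1 = 61
  Event 8 (sale 14): sell min(14,61)=14. stock: 61 - 14 = 47. total_sold = 33
Final: stock = 47, total_sold = 33

First zero at event 4.

Answer: 4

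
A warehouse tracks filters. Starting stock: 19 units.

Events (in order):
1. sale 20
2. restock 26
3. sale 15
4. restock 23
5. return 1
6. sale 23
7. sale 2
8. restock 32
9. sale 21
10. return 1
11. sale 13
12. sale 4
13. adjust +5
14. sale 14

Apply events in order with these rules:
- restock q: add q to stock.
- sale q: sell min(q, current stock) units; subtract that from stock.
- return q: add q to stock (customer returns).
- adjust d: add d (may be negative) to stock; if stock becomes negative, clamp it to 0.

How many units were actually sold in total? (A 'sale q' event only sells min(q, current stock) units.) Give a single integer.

Processing events:
Start: stock = 19
  Event 1 (sale 20): sell min(20,19)=19. stock: 19 - 19 = 0. total_sold = 19
  Event 2 (restock 26): 0 + 26 = 26
  Event 3 (sale 15): sell min(15,26)=15. stock: 26 - 15 = 11. total_sold = 34
  Event 4 (restock 23): 11 + 23 = 34
  Event 5 (return 1): 34 + 1 = 35
  Event 6 (sale 23): sell min(23,35)=23. stock: 35 - 23 = 12. total_sold = 57
  Event 7 (sale 2): sell min(2,12)=2. stock: 12 - 2 = 10. total_sold = 59
  Event 8 (restock 32): 10 + 32 = 42
  Event 9 (sale 21): sell min(21,42)=21. stock: 42 - 21 = 21. total_sold = 80
  Event 10 (return 1): 21 + 1 = 22
  Event 11 (sale 13): sell min(13,22)=13. stock: 22 - 13 = 9. total_sold = 93
  Event 12 (sale 4): sell min(4,9)=4. stock: 9 - 4 = 5. total_sold = 97
  Event 13 (adjust +5): 5 + 5 = 10
  Event 14 (sale 14): sell min(14,10)=10. stock: 10 - 10 = 0. total_sold = 107
Final: stock = 0, total_sold = 107

Answer: 107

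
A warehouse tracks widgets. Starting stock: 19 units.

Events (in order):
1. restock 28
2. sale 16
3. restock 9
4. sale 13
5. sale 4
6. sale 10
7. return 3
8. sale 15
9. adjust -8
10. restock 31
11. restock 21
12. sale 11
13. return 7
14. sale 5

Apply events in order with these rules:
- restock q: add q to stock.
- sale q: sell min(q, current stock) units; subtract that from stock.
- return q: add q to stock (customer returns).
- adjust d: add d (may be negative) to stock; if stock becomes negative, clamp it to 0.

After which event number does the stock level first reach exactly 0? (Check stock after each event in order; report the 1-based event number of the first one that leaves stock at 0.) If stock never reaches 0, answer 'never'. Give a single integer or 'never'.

Processing events:
Start: stock = 19
  Event 1 (restock 28): 19 + 28 = 47
  Event 2 (sale 16): sell min(16,47)=16. stock: 47 - 16 = 31. total_sold = 16
  Event 3 (restock 9): 31 + 9 = 40
  Event 4 (sale 13): sell min(13,40)=13. stock: 40 - 13 = 27. total_sold = 29
  Event 5 (sale 4): sell min(4,27)=4. stock: 27 - 4 = 23. total_sold = 33
  Event 6 (sale 10): sell min(10,23)=10. stock: 23 - 10 = 13. total_sold = 43
  Event 7 (return 3): 13 + 3 = 16
  Event 8 (sale 15): sell min(15,16)=15. stock: 16 - 15 = 1. total_sold = 58
  Event 9 (adjust -8): 1 + -8 = 0 (clamped to 0)
  Event 10 (restock 31): 0 + 31 = 31
  Event 11 (restock 21): 31 + 21 = 52
  Event 12 (sale 11): sell min(11,52)=11. stock: 52 - 11 = 41. total_sold = 69
  Event 13 (return 7): 41 + 7 = 48
  Event 14 (sale 5): sell min(5,48)=5. stock: 48 - 5 = 43. total_sold = 74
Final: stock = 43, total_sold = 74

First zero at event 9.

Answer: 9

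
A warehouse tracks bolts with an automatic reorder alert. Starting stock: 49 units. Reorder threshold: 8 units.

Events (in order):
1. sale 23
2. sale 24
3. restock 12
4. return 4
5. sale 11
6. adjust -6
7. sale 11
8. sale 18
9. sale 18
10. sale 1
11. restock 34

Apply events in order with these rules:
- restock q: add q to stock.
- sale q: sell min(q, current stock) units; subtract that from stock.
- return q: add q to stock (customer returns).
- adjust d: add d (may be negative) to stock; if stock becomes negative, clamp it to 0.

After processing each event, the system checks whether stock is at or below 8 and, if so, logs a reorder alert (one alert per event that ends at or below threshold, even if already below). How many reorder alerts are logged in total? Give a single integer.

Answer: 7

Derivation:
Processing events:
Start: stock = 49
  Event 1 (sale 23): sell min(23,49)=23. stock: 49 - 23 = 26. total_sold = 23
  Event 2 (sale 24): sell min(24,26)=24. stock: 26 - 24 = 2. total_sold = 47
  Event 3 (restock 12): 2 + 12 = 14
  Event 4 (return 4): 14 + 4 = 18
  Event 5 (sale 11): sell min(11,18)=11. stock: 18 - 11 = 7. total_sold = 58
  Event 6 (adjust -6): 7 + -6 = 1
  Event 7 (sale 11): sell min(11,1)=1. stock: 1 - 1 = 0. total_sold = 59
  Event 8 (sale 18): sell min(18,0)=0. stock: 0 - 0 = 0. total_sold = 59
  Event 9 (sale 18): sell min(18,0)=0. stock: 0 - 0 = 0. total_sold = 59
  Event 10 (sale 1): sell min(1,0)=0. stock: 0 - 0 = 0. total_sold = 59
  Event 11 (restock 34): 0 + 34 = 34
Final: stock = 34, total_sold = 59

Checking against threshold 8:
  After event 1: stock=26 > 8
  After event 2: stock=2 <= 8 -> ALERT
  After event 3: stock=14 > 8
  After event 4: stock=18 > 8
  After event 5: stock=7 <= 8 -> ALERT
  After event 6: stock=1 <= 8 -> ALERT
  After event 7: stock=0 <= 8 -> ALERT
  After event 8: stock=0 <= 8 -> ALERT
  After event 9: stock=0 <= 8 -> ALERT
  After event 10: stock=0 <= 8 -> ALERT
  After event 11: stock=34 > 8
Alert events: [2, 5, 6, 7, 8, 9, 10]. Count = 7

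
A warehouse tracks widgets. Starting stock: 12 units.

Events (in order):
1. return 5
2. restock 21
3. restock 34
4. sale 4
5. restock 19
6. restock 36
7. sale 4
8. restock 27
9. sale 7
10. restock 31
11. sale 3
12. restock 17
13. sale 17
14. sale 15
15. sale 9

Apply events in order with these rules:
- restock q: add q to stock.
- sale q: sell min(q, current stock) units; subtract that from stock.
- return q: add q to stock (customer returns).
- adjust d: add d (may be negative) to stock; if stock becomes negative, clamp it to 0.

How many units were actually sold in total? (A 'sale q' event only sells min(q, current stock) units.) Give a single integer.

Processing events:
Start: stock = 12
  Event 1 (return 5): 12 + 5 = 17
  Event 2 (restock 21): 17 + 21 = 38
  Event 3 (restock 34): 38 + 34 = 72
  Event 4 (sale 4): sell min(4,72)=4. stock: 72 - 4 = 68. total_sold = 4
  Event 5 (restock 19): 68 + 19 = 87
  Event 6 (restock 36): 87 + 36 = 123
  Event 7 (sale 4): sell min(4,123)=4. stock: 123 - 4 = 119. total_sold = 8
  Event 8 (restock 27): 119 + 27 = 146
  Event 9 (sale 7): sell min(7,146)=7. stock: 146 - 7 = 139. total_sold = 15
  Event 10 (restock 31): 139 + 31 = 170
  Event 11 (sale 3): sell min(3,170)=3. stock: 170 - 3 = 167. total_sold = 18
  Event 12 (restock 17): 167 + 17 = 184
  Event 13 (sale 17): sell min(17,184)=17. stock: 184 - 17 = 167. total_sold = 35
  Event 14 (sale 15): sell min(15,167)=15. stock: 167 - 15 = 152. total_sold = 50
  Event 15 (sale 9): sell min(9,152)=9. stock: 152 - 9 = 143. total_sold = 59
Final: stock = 143, total_sold = 59

Answer: 59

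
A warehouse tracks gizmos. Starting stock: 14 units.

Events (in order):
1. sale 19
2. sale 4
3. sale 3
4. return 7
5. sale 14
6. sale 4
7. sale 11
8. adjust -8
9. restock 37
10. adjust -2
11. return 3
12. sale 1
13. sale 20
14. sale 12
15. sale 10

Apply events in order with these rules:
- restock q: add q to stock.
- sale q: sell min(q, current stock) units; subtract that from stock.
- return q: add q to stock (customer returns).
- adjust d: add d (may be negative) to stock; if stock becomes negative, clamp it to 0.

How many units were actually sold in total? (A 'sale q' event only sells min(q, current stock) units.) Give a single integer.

Answer: 59

Derivation:
Processing events:
Start: stock = 14
  Event 1 (sale 19): sell min(19,14)=14. stock: 14 - 14 = 0. total_sold = 14
  Event 2 (sale 4): sell min(4,0)=0. stock: 0 - 0 = 0. total_sold = 14
  Event 3 (sale 3): sell min(3,0)=0. stock: 0 - 0 = 0. total_sold = 14
  Event 4 (return 7): 0 + 7 = 7
  Event 5 (sale 14): sell min(14,7)=7. stock: 7 - 7 = 0. total_sold = 21
  Event 6 (sale 4): sell min(4,0)=0. stock: 0 - 0 = 0. total_sold = 21
  Event 7 (sale 11): sell min(11,0)=0. stock: 0 - 0 = 0. total_sold = 21
  Event 8 (adjust -8): 0 + -8 = 0 (clamped to 0)
  Event 9 (restock 37): 0 + 37 = 37
  Event 10 (adjust -2): 37 + -2 = 35
  Event 11 (return 3): 35 + 3 = 38
  Event 12 (sale 1): sell min(1,38)=1. stock: 38 - 1 = 37. total_sold = 22
  Event 13 (sale 20): sell min(20,37)=20. stock: 37 - 20 = 17. total_sold = 42
  Event 14 (sale 12): sell min(12,17)=12. stock: 17 - 12 = 5. total_sold = 54
  Event 15 (sale 10): sell min(10,5)=5. stock: 5 - 5 = 0. total_sold = 59
Final: stock = 0, total_sold = 59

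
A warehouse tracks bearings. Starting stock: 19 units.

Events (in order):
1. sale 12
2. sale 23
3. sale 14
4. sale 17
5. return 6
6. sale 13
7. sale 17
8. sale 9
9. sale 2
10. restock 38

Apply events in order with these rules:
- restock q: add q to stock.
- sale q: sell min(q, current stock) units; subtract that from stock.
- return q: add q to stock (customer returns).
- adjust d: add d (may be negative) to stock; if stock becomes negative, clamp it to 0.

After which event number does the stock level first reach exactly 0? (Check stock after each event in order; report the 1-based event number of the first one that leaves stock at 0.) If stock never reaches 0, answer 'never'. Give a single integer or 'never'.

Processing events:
Start: stock = 19
  Event 1 (sale 12): sell min(12,19)=12. stock: 19 - 12 = 7. total_sold = 12
  Event 2 (sale 23): sell min(23,7)=7. stock: 7 - 7 = 0. total_sold = 19
  Event 3 (sale 14): sell min(14,0)=0. stock: 0 - 0 = 0. total_sold = 19
  Event 4 (sale 17): sell min(17,0)=0. stock: 0 - 0 = 0. total_sold = 19
  Event 5 (return 6): 0 + 6 = 6
  Event 6 (sale 13): sell min(13,6)=6. stock: 6 - 6 = 0. total_sold = 25
  Event 7 (sale 17): sell min(17,0)=0. stock: 0 - 0 = 0. total_sold = 25
  Event 8 (sale 9): sell min(9,0)=0. stock: 0 - 0 = 0. total_sold = 25
  Event 9 (sale 2): sell min(2,0)=0. stock: 0 - 0 = 0. total_sold = 25
  Event 10 (restock 38): 0 + 38 = 38
Final: stock = 38, total_sold = 25

First zero at event 2.

Answer: 2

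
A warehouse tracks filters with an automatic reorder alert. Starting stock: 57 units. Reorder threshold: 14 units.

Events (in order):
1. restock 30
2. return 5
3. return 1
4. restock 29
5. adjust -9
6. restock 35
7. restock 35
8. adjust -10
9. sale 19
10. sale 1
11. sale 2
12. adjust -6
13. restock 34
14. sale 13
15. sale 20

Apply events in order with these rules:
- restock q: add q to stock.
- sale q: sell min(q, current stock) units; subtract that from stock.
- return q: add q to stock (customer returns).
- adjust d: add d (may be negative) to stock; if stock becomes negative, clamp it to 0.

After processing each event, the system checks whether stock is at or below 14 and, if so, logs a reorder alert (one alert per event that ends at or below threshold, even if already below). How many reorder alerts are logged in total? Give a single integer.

Answer: 0

Derivation:
Processing events:
Start: stock = 57
  Event 1 (restock 30): 57 + 30 = 87
  Event 2 (return 5): 87 + 5 = 92
  Event 3 (return 1): 92 + 1 = 93
  Event 4 (restock 29): 93 + 29 = 122
  Event 5 (adjust -9): 122 + -9 = 113
  Event 6 (restock 35): 113 + 35 = 148
  Event 7 (restock 35): 148 + 35 = 183
  Event 8 (adjust -10): 183 + -10 = 173
  Event 9 (sale 19): sell min(19,173)=19. stock: 173 - 19 = 154. total_sold = 19
  Event 10 (sale 1): sell min(1,154)=1. stock: 154 - 1 = 153. total_sold = 20
  Event 11 (sale 2): sell min(2,153)=2. stock: 153 - 2 = 151. total_sold = 22
  Event 12 (adjust -6): 151 + -6 = 145
  Event 13 (restock 34): 145 + 34 = 179
  Event 14 (sale 13): sell min(13,179)=13. stock: 179 - 13 = 166. total_sold = 35
  Event 15 (sale 20): sell min(20,166)=20. stock: 166 - 20 = 146. total_sold = 55
Final: stock = 146, total_sold = 55

Checking against threshold 14:
  After event 1: stock=87 > 14
  After event 2: stock=92 > 14
  After event 3: stock=93 > 14
  After event 4: stock=122 > 14
  After event 5: stock=113 > 14
  After event 6: stock=148 > 14
  After event 7: stock=183 > 14
  After event 8: stock=173 > 14
  After event 9: stock=154 > 14
  After event 10: stock=153 > 14
  After event 11: stock=151 > 14
  After event 12: stock=145 > 14
  After event 13: stock=179 > 14
  After event 14: stock=166 > 14
  After event 15: stock=146 > 14
Alert events: []. Count = 0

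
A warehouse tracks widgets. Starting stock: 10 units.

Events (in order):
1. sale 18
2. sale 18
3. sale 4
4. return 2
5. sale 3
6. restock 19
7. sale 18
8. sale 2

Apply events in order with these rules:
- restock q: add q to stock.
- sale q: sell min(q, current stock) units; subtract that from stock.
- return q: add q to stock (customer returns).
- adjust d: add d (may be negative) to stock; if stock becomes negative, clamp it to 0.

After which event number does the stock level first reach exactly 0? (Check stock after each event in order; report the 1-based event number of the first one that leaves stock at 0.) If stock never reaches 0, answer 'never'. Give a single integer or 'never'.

Processing events:
Start: stock = 10
  Event 1 (sale 18): sell min(18,10)=10. stock: 10 - 10 = 0. total_sold = 10
  Event 2 (sale 18): sell min(18,0)=0. stock: 0 - 0 = 0. total_sold = 10
  Event 3 (sale 4): sell min(4,0)=0. stock: 0 - 0 = 0. total_sold = 10
  Event 4 (return 2): 0 + 2 = 2
  Event 5 (sale 3): sell min(3,2)=2. stock: 2 - 2 = 0. total_sold = 12
  Event 6 (restock 19): 0 + 19 = 19
  Event 7 (sale 18): sell min(18,19)=18. stock: 19 - 18 = 1. total_sold = 30
  Event 8 (sale 2): sell min(2,1)=1. stock: 1 - 1 = 0. total_sold = 31
Final: stock = 0, total_sold = 31

First zero at event 1.

Answer: 1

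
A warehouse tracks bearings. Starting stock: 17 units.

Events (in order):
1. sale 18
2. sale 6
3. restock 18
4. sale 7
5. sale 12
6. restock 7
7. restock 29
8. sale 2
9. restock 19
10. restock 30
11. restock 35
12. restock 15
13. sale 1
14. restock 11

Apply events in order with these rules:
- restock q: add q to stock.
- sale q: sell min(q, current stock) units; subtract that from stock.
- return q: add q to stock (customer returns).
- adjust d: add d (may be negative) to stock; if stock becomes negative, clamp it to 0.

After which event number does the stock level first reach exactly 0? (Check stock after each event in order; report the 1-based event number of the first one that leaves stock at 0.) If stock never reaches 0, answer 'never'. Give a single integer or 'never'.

Answer: 1

Derivation:
Processing events:
Start: stock = 17
  Event 1 (sale 18): sell min(18,17)=17. stock: 17 - 17 = 0. total_sold = 17
  Event 2 (sale 6): sell min(6,0)=0. stock: 0 - 0 = 0. total_sold = 17
  Event 3 (restock 18): 0 + 18 = 18
  Event 4 (sale 7): sell min(7,18)=7. stock: 18 - 7 = 11. total_sold = 24
  Event 5 (sale 12): sell min(12,11)=11. stock: 11 - 11 = 0. total_sold = 35
  Event 6 (restock 7): 0 + 7 = 7
  Event 7 (restock 29): 7 + 29 = 36
  Event 8 (sale 2): sell min(2,36)=2. stock: 36 - 2 = 34. total_sold = 37
  Event 9 (restock 19): 34 + 19 = 53
  Event 10 (restock 30): 53 + 30 = 83
  Event 11 (restock 35): 83 + 35 = 118
  Event 12 (restock 15): 118 + 15 = 133
  Event 13 (sale 1): sell min(1,133)=1. stock: 133 - 1 = 132. total_sold = 38
  Event 14 (restock 11): 132 + 11 = 143
Final: stock = 143, total_sold = 38

First zero at event 1.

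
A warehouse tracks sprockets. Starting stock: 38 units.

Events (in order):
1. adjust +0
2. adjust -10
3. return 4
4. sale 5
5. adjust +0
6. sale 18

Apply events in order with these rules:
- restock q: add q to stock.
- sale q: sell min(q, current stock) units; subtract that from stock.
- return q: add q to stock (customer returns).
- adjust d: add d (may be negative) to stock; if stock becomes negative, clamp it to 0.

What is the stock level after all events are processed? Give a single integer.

Processing events:
Start: stock = 38
  Event 1 (adjust +0): 38 + 0 = 38
  Event 2 (adjust -10): 38 + -10 = 28
  Event 3 (return 4): 28 + 4 = 32
  Event 4 (sale 5): sell min(5,32)=5. stock: 32 - 5 = 27. total_sold = 5
  Event 5 (adjust +0): 27 + 0 = 27
  Event 6 (sale 18): sell min(18,27)=18. stock: 27 - 18 = 9. total_sold = 23
Final: stock = 9, total_sold = 23

Answer: 9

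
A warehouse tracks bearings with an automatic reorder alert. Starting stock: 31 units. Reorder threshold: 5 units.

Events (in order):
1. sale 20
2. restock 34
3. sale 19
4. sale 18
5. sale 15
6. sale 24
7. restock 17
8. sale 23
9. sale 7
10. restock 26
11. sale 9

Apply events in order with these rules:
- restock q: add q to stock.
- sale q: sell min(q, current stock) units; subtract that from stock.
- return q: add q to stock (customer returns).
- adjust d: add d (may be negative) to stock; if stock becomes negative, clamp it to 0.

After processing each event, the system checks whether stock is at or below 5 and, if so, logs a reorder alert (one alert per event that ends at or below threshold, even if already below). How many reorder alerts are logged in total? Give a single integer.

Processing events:
Start: stock = 31
  Event 1 (sale 20): sell min(20,31)=20. stock: 31 - 20 = 11. total_sold = 20
  Event 2 (restock 34): 11 + 34 = 45
  Event 3 (sale 19): sell min(19,45)=19. stock: 45 - 19 = 26. total_sold = 39
  Event 4 (sale 18): sell min(18,26)=18. stock: 26 - 18 = 8. total_sold = 57
  Event 5 (sale 15): sell min(15,8)=8. stock: 8 - 8 = 0. total_sold = 65
  Event 6 (sale 24): sell min(24,0)=0. stock: 0 - 0 = 0. total_sold = 65
  Event 7 (restock 17): 0 + 17 = 17
  Event 8 (sale 23): sell min(23,17)=17. stock: 17 - 17 = 0. total_sold = 82
  Event 9 (sale 7): sell min(7,0)=0. stock: 0 - 0 = 0. total_sold = 82
  Event 10 (restock 26): 0 + 26 = 26
  Event 11 (sale 9): sell min(9,26)=9. stock: 26 - 9 = 17. total_sold = 91
Final: stock = 17, total_sold = 91

Checking against threshold 5:
  After event 1: stock=11 > 5
  After event 2: stock=45 > 5
  After event 3: stock=26 > 5
  After event 4: stock=8 > 5
  After event 5: stock=0 <= 5 -> ALERT
  After event 6: stock=0 <= 5 -> ALERT
  After event 7: stock=17 > 5
  After event 8: stock=0 <= 5 -> ALERT
  After event 9: stock=0 <= 5 -> ALERT
  After event 10: stock=26 > 5
  After event 11: stock=17 > 5
Alert events: [5, 6, 8, 9]. Count = 4

Answer: 4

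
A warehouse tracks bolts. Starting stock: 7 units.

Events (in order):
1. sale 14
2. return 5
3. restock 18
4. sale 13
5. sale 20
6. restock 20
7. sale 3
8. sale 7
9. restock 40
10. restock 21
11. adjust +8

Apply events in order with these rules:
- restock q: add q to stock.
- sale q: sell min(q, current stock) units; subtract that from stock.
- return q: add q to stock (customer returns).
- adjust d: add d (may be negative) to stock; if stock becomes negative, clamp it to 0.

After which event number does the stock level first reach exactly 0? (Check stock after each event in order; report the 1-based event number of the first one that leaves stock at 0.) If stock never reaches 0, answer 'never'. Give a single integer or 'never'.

Answer: 1

Derivation:
Processing events:
Start: stock = 7
  Event 1 (sale 14): sell min(14,7)=7. stock: 7 - 7 = 0. total_sold = 7
  Event 2 (return 5): 0 + 5 = 5
  Event 3 (restock 18): 5 + 18 = 23
  Event 4 (sale 13): sell min(13,23)=13. stock: 23 - 13 = 10. total_sold = 20
  Event 5 (sale 20): sell min(20,10)=10. stock: 10 - 10 = 0. total_sold = 30
  Event 6 (restock 20): 0 + 20 = 20
  Event 7 (sale 3): sell min(3,20)=3. stock: 20 - 3 = 17. total_sold = 33
  Event 8 (sale 7): sell min(7,17)=7. stock: 17 - 7 = 10. total_sold = 40
  Event 9 (restock 40): 10 + 40 = 50
  Event 10 (restock 21): 50 + 21 = 71
  Event 11 (adjust +8): 71 + 8 = 79
Final: stock = 79, total_sold = 40

First zero at event 1.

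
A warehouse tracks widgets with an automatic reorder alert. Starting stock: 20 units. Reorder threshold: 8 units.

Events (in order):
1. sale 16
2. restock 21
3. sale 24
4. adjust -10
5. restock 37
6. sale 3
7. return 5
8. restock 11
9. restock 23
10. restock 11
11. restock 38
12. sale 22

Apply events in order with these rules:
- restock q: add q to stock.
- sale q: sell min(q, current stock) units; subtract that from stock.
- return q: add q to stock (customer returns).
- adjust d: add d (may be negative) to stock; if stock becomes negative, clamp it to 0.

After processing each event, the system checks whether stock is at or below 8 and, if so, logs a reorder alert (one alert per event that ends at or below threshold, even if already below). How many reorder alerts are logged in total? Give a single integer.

Processing events:
Start: stock = 20
  Event 1 (sale 16): sell min(16,20)=16. stock: 20 - 16 = 4. total_sold = 16
  Event 2 (restock 21): 4 + 21 = 25
  Event 3 (sale 24): sell min(24,25)=24. stock: 25 - 24 = 1. total_sold = 40
  Event 4 (adjust -10): 1 + -10 = 0 (clamped to 0)
  Event 5 (restock 37): 0 + 37 = 37
  Event 6 (sale 3): sell min(3,37)=3. stock: 37 - 3 = 34. total_sold = 43
  Event 7 (return 5): 34 + 5 = 39
  Event 8 (restock 11): 39 + 11 = 50
  Event 9 (restock 23): 50 + 23 = 73
  Event 10 (restock 11): 73 + 11 = 84
  Event 11 (restock 38): 84 + 38 = 122
  Event 12 (sale 22): sell min(22,122)=22. stock: 122 - 22 = 100. total_sold = 65
Final: stock = 100, total_sold = 65

Checking against threshold 8:
  After event 1: stock=4 <= 8 -> ALERT
  After event 2: stock=25 > 8
  After event 3: stock=1 <= 8 -> ALERT
  After event 4: stock=0 <= 8 -> ALERT
  After event 5: stock=37 > 8
  After event 6: stock=34 > 8
  After event 7: stock=39 > 8
  After event 8: stock=50 > 8
  After event 9: stock=73 > 8
  After event 10: stock=84 > 8
  After event 11: stock=122 > 8
  After event 12: stock=100 > 8
Alert events: [1, 3, 4]. Count = 3

Answer: 3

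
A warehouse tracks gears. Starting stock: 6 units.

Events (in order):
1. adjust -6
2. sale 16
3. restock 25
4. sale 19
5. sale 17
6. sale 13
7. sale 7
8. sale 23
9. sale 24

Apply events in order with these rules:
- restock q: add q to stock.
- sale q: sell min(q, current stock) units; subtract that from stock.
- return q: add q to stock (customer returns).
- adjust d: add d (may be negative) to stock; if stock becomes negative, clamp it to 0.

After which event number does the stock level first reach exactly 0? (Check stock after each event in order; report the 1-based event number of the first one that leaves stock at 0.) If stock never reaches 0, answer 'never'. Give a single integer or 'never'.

Processing events:
Start: stock = 6
  Event 1 (adjust -6): 6 + -6 = 0
  Event 2 (sale 16): sell min(16,0)=0. stock: 0 - 0 = 0. total_sold = 0
  Event 3 (restock 25): 0 + 25 = 25
  Event 4 (sale 19): sell min(19,25)=19. stock: 25 - 19 = 6. total_sold = 19
  Event 5 (sale 17): sell min(17,6)=6. stock: 6 - 6 = 0. total_sold = 25
  Event 6 (sale 13): sell min(13,0)=0. stock: 0 - 0 = 0. total_sold = 25
  Event 7 (sale 7): sell min(7,0)=0. stock: 0 - 0 = 0. total_sold = 25
  Event 8 (sale 23): sell min(23,0)=0. stock: 0 - 0 = 0. total_sold = 25
  Event 9 (sale 24): sell min(24,0)=0. stock: 0 - 0 = 0. total_sold = 25
Final: stock = 0, total_sold = 25

First zero at event 1.

Answer: 1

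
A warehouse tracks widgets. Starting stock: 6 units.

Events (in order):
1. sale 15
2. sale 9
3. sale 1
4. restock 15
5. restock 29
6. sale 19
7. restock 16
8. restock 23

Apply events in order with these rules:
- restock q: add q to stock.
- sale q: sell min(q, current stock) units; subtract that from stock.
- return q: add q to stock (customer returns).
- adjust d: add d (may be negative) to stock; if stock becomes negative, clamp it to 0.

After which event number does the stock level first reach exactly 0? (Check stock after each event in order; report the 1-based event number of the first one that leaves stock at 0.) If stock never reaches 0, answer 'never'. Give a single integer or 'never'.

Answer: 1

Derivation:
Processing events:
Start: stock = 6
  Event 1 (sale 15): sell min(15,6)=6. stock: 6 - 6 = 0. total_sold = 6
  Event 2 (sale 9): sell min(9,0)=0. stock: 0 - 0 = 0. total_sold = 6
  Event 3 (sale 1): sell min(1,0)=0. stock: 0 - 0 = 0. total_sold = 6
  Event 4 (restock 15): 0 + 15 = 15
  Event 5 (restock 29): 15 + 29 = 44
  Event 6 (sale 19): sell min(19,44)=19. stock: 44 - 19 = 25. total_sold = 25
  Event 7 (restock 16): 25 + 16 = 41
  Event 8 (restock 23): 41 + 23 = 64
Final: stock = 64, total_sold = 25

First zero at event 1.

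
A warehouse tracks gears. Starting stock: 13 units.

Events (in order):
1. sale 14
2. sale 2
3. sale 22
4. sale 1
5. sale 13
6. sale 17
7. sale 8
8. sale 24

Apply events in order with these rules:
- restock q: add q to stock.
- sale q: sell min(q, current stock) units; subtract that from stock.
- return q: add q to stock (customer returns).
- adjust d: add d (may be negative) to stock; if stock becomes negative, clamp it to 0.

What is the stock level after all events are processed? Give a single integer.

Processing events:
Start: stock = 13
  Event 1 (sale 14): sell min(14,13)=13. stock: 13 - 13 = 0. total_sold = 13
  Event 2 (sale 2): sell min(2,0)=0. stock: 0 - 0 = 0. total_sold = 13
  Event 3 (sale 22): sell min(22,0)=0. stock: 0 - 0 = 0. total_sold = 13
  Event 4 (sale 1): sell min(1,0)=0. stock: 0 - 0 = 0. total_sold = 13
  Event 5 (sale 13): sell min(13,0)=0. stock: 0 - 0 = 0. total_sold = 13
  Event 6 (sale 17): sell min(17,0)=0. stock: 0 - 0 = 0. total_sold = 13
  Event 7 (sale 8): sell min(8,0)=0. stock: 0 - 0 = 0. total_sold = 13
  Event 8 (sale 24): sell min(24,0)=0. stock: 0 - 0 = 0. total_sold = 13
Final: stock = 0, total_sold = 13

Answer: 0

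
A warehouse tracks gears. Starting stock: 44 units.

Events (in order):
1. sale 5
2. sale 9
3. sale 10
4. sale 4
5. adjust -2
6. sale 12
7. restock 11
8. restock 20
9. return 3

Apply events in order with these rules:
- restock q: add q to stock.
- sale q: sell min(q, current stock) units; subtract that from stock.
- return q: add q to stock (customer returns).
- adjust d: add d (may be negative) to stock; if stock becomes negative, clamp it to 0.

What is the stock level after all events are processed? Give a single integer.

Answer: 36

Derivation:
Processing events:
Start: stock = 44
  Event 1 (sale 5): sell min(5,44)=5. stock: 44 - 5 = 39. total_sold = 5
  Event 2 (sale 9): sell min(9,39)=9. stock: 39 - 9 = 30. total_sold = 14
  Event 3 (sale 10): sell min(10,30)=10. stock: 30 - 10 = 20. total_sold = 24
  Event 4 (sale 4): sell min(4,20)=4. stock: 20 - 4 = 16. total_sold = 28
  Event 5 (adjust -2): 16 + -2 = 14
  Event 6 (sale 12): sell min(12,14)=12. stock: 14 - 12 = 2. total_sold = 40
  Event 7 (restock 11): 2 + 11 = 13
  Event 8 (restock 20): 13 + 20 = 33
  Event 9 (return 3): 33 + 3 = 36
Final: stock = 36, total_sold = 40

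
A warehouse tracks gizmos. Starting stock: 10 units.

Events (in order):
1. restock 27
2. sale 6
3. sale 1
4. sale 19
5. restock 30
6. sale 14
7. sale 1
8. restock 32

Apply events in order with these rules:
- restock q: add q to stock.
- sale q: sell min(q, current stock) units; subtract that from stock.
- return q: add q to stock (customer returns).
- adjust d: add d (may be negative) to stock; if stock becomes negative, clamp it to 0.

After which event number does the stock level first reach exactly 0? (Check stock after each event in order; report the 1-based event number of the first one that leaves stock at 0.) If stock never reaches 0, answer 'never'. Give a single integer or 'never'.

Processing events:
Start: stock = 10
  Event 1 (restock 27): 10 + 27 = 37
  Event 2 (sale 6): sell min(6,37)=6. stock: 37 - 6 = 31. total_sold = 6
  Event 3 (sale 1): sell min(1,31)=1. stock: 31 - 1 = 30. total_sold = 7
  Event 4 (sale 19): sell min(19,30)=19. stock: 30 - 19 = 11. total_sold = 26
  Event 5 (restock 30): 11 + 30 = 41
  Event 6 (sale 14): sell min(14,41)=14. stock: 41 - 14 = 27. total_sold = 40
  Event 7 (sale 1): sell min(1,27)=1. stock: 27 - 1 = 26. total_sold = 41
  Event 8 (restock 32): 26 + 32 = 58
Final: stock = 58, total_sold = 41

Stock never reaches 0.

Answer: never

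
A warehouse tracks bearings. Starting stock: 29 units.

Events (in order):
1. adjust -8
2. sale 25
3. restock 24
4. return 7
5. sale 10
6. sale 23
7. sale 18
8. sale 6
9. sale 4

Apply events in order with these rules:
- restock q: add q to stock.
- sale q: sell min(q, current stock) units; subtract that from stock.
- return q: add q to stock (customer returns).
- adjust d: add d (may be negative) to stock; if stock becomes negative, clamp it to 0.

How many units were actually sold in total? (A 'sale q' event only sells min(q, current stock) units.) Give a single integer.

Answer: 52

Derivation:
Processing events:
Start: stock = 29
  Event 1 (adjust -8): 29 + -8 = 21
  Event 2 (sale 25): sell min(25,21)=21. stock: 21 - 21 = 0. total_sold = 21
  Event 3 (restock 24): 0 + 24 = 24
  Event 4 (return 7): 24 + 7 = 31
  Event 5 (sale 10): sell min(10,31)=10. stock: 31 - 10 = 21. total_sold = 31
  Event 6 (sale 23): sell min(23,21)=21. stock: 21 - 21 = 0. total_sold = 52
  Event 7 (sale 18): sell min(18,0)=0. stock: 0 - 0 = 0. total_sold = 52
  Event 8 (sale 6): sell min(6,0)=0. stock: 0 - 0 = 0. total_sold = 52
  Event 9 (sale 4): sell min(4,0)=0. stock: 0 - 0 = 0. total_sold = 52
Final: stock = 0, total_sold = 52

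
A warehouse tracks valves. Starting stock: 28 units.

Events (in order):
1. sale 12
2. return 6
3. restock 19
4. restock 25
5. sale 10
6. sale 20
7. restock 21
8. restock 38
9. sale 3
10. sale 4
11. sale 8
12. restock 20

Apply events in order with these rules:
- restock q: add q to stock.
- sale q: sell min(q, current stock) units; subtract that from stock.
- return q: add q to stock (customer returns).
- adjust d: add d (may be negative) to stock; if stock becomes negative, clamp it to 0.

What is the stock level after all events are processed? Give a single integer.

Answer: 100

Derivation:
Processing events:
Start: stock = 28
  Event 1 (sale 12): sell min(12,28)=12. stock: 28 - 12 = 16. total_sold = 12
  Event 2 (return 6): 16 + 6 = 22
  Event 3 (restock 19): 22 + 19 = 41
  Event 4 (restock 25): 41 + 25 = 66
  Event 5 (sale 10): sell min(10,66)=10. stock: 66 - 10 = 56. total_sold = 22
  Event 6 (sale 20): sell min(20,56)=20. stock: 56 - 20 = 36. total_sold = 42
  Event 7 (restock 21): 36 + 21 = 57
  Event 8 (restock 38): 57 + 38 = 95
  Event 9 (sale 3): sell min(3,95)=3. stock: 95 - 3 = 92. total_sold = 45
  Event 10 (sale 4): sell min(4,92)=4. stock: 92 - 4 = 88. total_sold = 49
  Event 11 (sale 8): sell min(8,88)=8. stock: 88 - 8 = 80. total_sold = 57
  Event 12 (restock 20): 80 + 20 = 100
Final: stock = 100, total_sold = 57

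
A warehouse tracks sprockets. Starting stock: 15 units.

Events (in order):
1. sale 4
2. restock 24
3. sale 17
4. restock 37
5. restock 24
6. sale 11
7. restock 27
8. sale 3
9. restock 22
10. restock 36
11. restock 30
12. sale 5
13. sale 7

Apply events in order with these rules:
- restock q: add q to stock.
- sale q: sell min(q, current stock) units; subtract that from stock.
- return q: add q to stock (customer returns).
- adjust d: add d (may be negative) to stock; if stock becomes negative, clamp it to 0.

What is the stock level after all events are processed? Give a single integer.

Answer: 168

Derivation:
Processing events:
Start: stock = 15
  Event 1 (sale 4): sell min(4,15)=4. stock: 15 - 4 = 11. total_sold = 4
  Event 2 (restock 24): 11 + 24 = 35
  Event 3 (sale 17): sell min(17,35)=17. stock: 35 - 17 = 18. total_sold = 21
  Event 4 (restock 37): 18 + 37 = 55
  Event 5 (restock 24): 55 + 24 = 79
  Event 6 (sale 11): sell min(11,79)=11. stock: 79 - 11 = 68. total_sold = 32
  Event 7 (restock 27): 68 + 27 = 95
  Event 8 (sale 3): sell min(3,95)=3. stock: 95 - 3 = 92. total_sold = 35
  Event 9 (restock 22): 92 + 22 = 114
  Event 10 (restock 36): 114 + 36 = 150
  Event 11 (restock 30): 150 + 30 = 180
  Event 12 (sale 5): sell min(5,180)=5. stock: 180 - 5 = 175. total_sold = 40
  Event 13 (sale 7): sell min(7,175)=7. stock: 175 - 7 = 168. total_sold = 47
Final: stock = 168, total_sold = 47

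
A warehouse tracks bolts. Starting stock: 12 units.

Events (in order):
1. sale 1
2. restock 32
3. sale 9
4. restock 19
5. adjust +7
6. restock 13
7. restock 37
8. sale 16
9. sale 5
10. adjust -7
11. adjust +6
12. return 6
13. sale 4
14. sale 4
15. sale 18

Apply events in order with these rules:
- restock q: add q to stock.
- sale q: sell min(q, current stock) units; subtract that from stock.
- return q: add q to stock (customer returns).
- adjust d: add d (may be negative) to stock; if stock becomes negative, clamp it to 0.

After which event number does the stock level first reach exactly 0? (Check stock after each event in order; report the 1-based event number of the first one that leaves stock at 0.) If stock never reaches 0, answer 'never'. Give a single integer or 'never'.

Answer: never

Derivation:
Processing events:
Start: stock = 12
  Event 1 (sale 1): sell min(1,12)=1. stock: 12 - 1 = 11. total_sold = 1
  Event 2 (restock 32): 11 + 32 = 43
  Event 3 (sale 9): sell min(9,43)=9. stock: 43 - 9 = 34. total_sold = 10
  Event 4 (restock 19): 34 + 19 = 53
  Event 5 (adjust +7): 53 + 7 = 60
  Event 6 (restock 13): 60 + 13 = 73
  Event 7 (restock 37): 73 + 37 = 110
  Event 8 (sale 16): sell min(16,110)=16. stock: 110 - 16 = 94. total_sold = 26
  Event 9 (sale 5): sell min(5,94)=5. stock: 94 - 5 = 89. total_sold = 31
  Event 10 (adjust -7): 89 + -7 = 82
  Event 11 (adjust +6): 82 + 6 = 88
  Event 12 (return 6): 88 + 6 = 94
  Event 13 (sale 4): sell min(4,94)=4. stock: 94 - 4 = 90. total_sold = 35
  Event 14 (sale 4): sell min(4,90)=4. stock: 90 - 4 = 86. total_sold = 39
  Event 15 (sale 18): sell min(18,86)=18. stock: 86 - 18 = 68. total_sold = 57
Final: stock = 68, total_sold = 57

Stock never reaches 0.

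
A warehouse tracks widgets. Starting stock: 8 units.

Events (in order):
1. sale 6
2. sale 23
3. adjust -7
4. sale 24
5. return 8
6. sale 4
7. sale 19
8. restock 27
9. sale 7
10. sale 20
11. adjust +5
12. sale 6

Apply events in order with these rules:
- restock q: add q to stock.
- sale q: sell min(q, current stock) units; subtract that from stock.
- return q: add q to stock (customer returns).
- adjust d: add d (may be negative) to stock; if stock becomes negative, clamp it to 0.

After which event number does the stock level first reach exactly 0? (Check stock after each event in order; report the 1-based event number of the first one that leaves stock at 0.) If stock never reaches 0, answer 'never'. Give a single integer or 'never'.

Answer: 2

Derivation:
Processing events:
Start: stock = 8
  Event 1 (sale 6): sell min(6,8)=6. stock: 8 - 6 = 2. total_sold = 6
  Event 2 (sale 23): sell min(23,2)=2. stock: 2 - 2 = 0. total_sold = 8
  Event 3 (adjust -7): 0 + -7 = 0 (clamped to 0)
  Event 4 (sale 24): sell min(24,0)=0. stock: 0 - 0 = 0. total_sold = 8
  Event 5 (return 8): 0 + 8 = 8
  Event 6 (sale 4): sell min(4,8)=4. stock: 8 - 4 = 4. total_sold = 12
  Event 7 (sale 19): sell min(19,4)=4. stock: 4 - 4 = 0. total_sold = 16
  Event 8 (restock 27): 0 + 27 = 27
  Event 9 (sale 7): sell min(7,27)=7. stock: 27 - 7 = 20. total_sold = 23
  Event 10 (sale 20): sell min(20,20)=20. stock: 20 - 20 = 0. total_sold = 43
  Event 11 (adjust +5): 0 + 5 = 5
  Event 12 (sale 6): sell min(6,5)=5. stock: 5 - 5 = 0. total_sold = 48
Final: stock = 0, total_sold = 48

First zero at event 2.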